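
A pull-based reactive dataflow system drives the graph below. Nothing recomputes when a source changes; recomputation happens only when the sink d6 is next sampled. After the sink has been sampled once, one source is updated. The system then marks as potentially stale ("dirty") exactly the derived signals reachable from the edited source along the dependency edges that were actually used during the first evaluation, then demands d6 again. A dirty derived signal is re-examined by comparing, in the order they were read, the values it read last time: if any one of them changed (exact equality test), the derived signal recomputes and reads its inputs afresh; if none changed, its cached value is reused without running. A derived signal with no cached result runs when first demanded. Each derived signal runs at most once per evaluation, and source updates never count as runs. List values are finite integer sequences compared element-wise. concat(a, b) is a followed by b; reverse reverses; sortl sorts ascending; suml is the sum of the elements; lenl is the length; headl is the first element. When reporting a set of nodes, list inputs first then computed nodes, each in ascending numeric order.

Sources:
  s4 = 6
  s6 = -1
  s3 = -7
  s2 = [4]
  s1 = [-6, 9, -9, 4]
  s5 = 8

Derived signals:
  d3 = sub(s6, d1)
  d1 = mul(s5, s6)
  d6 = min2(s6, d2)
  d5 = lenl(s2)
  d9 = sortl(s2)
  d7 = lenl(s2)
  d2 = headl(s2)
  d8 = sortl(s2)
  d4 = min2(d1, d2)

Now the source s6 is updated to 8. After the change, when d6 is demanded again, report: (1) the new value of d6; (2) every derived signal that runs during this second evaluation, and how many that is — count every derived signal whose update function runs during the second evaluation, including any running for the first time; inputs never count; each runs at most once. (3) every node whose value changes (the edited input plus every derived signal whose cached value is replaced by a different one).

First evaluation (everything demanded from the output):
  d2 = headl([4]) = 4
  d6 = min2(-1, 4) = -1

Propagation after the edit:
  d6: runs — s6 -1->8; result 4.

New value of d6: 4.
Derived signals that run: d6 — 1 in total.
Values that change: s6, d6.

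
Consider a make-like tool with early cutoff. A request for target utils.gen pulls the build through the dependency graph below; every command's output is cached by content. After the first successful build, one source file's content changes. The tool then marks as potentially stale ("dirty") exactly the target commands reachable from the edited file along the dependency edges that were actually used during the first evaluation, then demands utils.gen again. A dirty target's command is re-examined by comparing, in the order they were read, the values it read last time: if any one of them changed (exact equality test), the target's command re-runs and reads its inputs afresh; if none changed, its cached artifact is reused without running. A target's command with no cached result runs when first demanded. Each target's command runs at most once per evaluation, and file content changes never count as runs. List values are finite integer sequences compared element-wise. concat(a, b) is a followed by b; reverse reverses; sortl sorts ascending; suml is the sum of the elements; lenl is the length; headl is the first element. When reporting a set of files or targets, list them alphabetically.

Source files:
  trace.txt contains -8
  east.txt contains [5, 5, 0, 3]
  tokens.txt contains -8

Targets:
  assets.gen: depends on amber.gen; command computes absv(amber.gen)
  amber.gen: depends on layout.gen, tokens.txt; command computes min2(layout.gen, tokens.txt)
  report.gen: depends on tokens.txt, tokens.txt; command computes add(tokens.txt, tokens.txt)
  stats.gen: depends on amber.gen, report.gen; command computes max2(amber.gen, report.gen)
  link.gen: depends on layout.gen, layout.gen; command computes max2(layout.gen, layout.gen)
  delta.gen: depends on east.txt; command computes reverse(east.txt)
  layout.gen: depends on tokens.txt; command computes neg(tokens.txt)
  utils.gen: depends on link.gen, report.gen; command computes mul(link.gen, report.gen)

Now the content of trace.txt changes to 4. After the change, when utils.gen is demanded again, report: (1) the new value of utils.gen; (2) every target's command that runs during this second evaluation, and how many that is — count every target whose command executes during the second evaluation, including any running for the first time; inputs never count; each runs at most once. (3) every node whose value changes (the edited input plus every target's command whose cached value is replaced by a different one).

Demanding utils.gen again yields -128.
0 target commands run: none.
The nodes whose values change: trace.txt.
Note the shortcut — nothing in the graph depends on trace.txt at all, so no recomputation happens.

First demand of the output computes:
  layout.gen = neg(-8) = 8
  link.gen = max2(8, 8) = 8
  report.gen = add(-8, -8) = -16
  utils.gen = mul(8, -16) = -128

After the edit, cleaning proceeds:
  no node depends on trace.txt at all; the second demand re-runs nothing.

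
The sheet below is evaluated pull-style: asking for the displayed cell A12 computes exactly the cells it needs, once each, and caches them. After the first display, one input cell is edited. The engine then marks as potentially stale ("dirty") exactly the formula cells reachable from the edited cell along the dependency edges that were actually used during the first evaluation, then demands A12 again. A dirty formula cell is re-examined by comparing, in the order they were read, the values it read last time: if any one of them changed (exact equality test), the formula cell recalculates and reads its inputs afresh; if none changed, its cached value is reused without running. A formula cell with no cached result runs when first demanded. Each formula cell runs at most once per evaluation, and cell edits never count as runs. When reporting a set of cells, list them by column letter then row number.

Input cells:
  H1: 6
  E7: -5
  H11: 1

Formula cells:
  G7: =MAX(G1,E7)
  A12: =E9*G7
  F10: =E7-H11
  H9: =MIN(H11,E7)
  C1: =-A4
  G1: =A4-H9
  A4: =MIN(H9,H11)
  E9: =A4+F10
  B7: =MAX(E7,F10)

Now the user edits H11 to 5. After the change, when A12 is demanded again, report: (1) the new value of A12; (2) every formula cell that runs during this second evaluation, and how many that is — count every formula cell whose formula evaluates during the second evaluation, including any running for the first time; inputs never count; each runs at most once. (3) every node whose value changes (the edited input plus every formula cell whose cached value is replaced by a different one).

First demand of the output computes:
  F10 = -5 - 1 = -6
  H9 = MIN(1, -5) = -5
  A4 = MIN(-5, 1) = -5
  E9 = -5 + -6 = -11
  G1 = -5 - -5 = 0
  G7 = MAX(0, -5) = 0
  A12 = -11 * 0 = 0

After the edit, cleaning proceeds:
  F10: a read changed (H11 1->5) — executes, giving -10.
  H9: a read changed (H11 1->5) — executes, giving -5 — identical to its old value.
  A4: a read changed (H11 1->5) — executes, giving -5 — identical to its old value.
  E9: a read changed (F10 -6->-10) — executes, giving -15.
  G1: dirty, but its reads are unchanged (A4 unchanged, H9 unchanged); cached 0 stands.
  G7: dirty, but its reads are unchanged (G1 unchanged, E7 unchanged); cached 0 stands.
  A12: a read changed (E9 -11->-15) — executes, giving 0 — identical to its old value.

Note where the cutoff bites: G1 is checked, finds nothing changed, and keeps its cache.

Demanding A12 again yields 0.
5 formula cells run: A4, A12, E9, F10, H9.
The nodes whose values change: E9, F10, H11.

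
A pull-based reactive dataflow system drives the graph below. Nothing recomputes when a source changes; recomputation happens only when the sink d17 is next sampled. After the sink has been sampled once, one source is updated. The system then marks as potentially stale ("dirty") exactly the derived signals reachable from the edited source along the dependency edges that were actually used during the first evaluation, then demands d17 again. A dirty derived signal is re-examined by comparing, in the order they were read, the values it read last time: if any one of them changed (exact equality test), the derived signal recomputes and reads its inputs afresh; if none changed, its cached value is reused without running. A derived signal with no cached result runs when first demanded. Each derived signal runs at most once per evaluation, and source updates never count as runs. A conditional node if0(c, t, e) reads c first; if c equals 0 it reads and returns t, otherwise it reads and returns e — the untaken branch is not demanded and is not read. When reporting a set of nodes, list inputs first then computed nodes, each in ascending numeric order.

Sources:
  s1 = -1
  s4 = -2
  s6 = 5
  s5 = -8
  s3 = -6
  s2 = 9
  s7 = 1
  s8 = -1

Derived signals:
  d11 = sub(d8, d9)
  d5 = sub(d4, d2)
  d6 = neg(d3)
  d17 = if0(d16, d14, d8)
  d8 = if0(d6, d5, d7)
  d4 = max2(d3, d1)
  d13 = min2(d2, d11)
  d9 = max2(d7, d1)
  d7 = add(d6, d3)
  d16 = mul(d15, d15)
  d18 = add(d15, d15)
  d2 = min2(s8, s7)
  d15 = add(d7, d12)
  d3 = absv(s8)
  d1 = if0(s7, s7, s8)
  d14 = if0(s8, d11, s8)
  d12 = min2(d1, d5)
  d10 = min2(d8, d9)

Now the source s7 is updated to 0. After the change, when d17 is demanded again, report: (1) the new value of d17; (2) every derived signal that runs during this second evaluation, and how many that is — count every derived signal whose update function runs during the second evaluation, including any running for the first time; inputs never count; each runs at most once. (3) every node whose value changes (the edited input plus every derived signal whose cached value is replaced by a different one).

First evaluation (everything demanded from the output):
  d1 = if0(s7=1 -> else branch s8) = -1
  d2 = min2(-1, 1) = -1
  d3 = absv(-1) = 1
  d4 = max2(1, -1) = 1
  d5 = sub(1, -1) = 2
  d6 = neg(1) = -1
  d7 = add(-1, 1) = 0
  d8 = if0(d6=-1 -> else branch d7) = 0
  d12 = min2(-1, 2) = -1
  d15 = add(0, -1) = -1
  d16 = mul(-1, -1) = 1
  d17 = if0(d16=1 -> else branch d8) = 0

Propagation after the edit:
  d1: runs — s7 1->0; result 0.
  d2: runs — s7 1->0; result -1 (same value as before).
  d4: runs — d1 -1->0; result 1 (same value as before).
  d5: checked — values it read are unchanged (d4 unchanged, d2 unchanged); reused cached 2 without running.
  d12: runs — d1 -1->0; result 0.
  d14: demanded for the first time — runs, produces -1.
  d15: runs — d12 -1->0; result 0.
  d16: runs — d15 -1->0; d15 -1->0; result 0.
  d17: runs — d16 1->0; result -1.

Key observation: a condition flipped, so demand reaches new nodes — d14 runs for the first time.

New value of d17: -1.
Derived signals that run: d1, d2, d4, d12, d14, d15, d16, d17 — 8 in total.
Values that change: s7, d1, d12, d15, d16, d17.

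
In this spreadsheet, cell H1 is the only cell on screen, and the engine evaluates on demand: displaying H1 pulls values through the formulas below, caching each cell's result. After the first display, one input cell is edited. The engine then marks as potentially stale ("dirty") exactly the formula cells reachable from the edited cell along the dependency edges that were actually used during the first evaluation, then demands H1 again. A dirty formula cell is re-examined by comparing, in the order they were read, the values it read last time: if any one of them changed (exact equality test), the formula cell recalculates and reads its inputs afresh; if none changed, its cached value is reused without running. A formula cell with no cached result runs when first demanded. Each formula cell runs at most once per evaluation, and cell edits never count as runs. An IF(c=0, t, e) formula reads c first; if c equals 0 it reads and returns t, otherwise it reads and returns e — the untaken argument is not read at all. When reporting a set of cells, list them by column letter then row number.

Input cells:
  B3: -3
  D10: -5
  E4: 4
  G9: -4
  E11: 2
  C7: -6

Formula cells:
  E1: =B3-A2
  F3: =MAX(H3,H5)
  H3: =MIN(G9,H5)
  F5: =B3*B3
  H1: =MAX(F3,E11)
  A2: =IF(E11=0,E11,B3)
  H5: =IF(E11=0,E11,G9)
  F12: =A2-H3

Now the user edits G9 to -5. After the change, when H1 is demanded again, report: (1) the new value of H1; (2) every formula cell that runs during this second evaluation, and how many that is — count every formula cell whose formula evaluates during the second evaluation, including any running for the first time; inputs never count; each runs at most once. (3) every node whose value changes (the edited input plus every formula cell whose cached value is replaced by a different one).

H1 now evaluates to 2.
Run set: F3, H1, H3, H5 (4 run).
Changed values: F3, G9, H3, H5.

Initial pass — values computed on the first demand:
  H5 = IF(E11=0: E11=2 -> else branch G9) = -4
  H3 = MIN(-4, -4) = -4
  F3 = MAX(-4, -4) = -4
  H1 = MAX(-4, 2) = 2

Second demand — change propagation:
  H5: re-runs because G9 -4->-5; new result -5.
  H3: re-runs because G9 -4->-5; H5 -4->-5; new result -5.
  F3: re-runs because H3 -4->-5; H5 -4->-5; new result -5.
  H1: re-runs because F3 -4->-5; new result 2 (unchanged).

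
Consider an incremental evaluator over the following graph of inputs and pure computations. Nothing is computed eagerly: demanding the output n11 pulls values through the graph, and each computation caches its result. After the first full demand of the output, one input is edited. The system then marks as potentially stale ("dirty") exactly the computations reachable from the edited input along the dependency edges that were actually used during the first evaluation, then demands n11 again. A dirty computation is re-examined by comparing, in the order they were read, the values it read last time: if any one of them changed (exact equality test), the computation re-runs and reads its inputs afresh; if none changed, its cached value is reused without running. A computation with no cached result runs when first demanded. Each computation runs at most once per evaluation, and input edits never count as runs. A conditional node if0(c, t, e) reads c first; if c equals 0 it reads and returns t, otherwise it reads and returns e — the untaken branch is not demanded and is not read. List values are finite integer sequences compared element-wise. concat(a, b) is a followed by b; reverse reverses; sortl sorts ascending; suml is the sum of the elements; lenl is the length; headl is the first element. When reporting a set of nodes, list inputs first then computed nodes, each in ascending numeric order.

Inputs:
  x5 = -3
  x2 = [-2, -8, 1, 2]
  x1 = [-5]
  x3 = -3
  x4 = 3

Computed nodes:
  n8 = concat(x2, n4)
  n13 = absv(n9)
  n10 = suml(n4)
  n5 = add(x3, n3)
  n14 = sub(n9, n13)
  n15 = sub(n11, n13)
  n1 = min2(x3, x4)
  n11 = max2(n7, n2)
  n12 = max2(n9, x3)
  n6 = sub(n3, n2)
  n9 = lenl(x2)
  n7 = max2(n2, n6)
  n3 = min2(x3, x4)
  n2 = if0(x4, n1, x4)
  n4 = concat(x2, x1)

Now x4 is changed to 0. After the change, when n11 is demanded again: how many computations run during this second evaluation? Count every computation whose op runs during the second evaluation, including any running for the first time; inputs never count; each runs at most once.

Initial pass — values computed on the first demand:
  n2 = if0(x4=3 -> else branch x4) = 3
  n3 = min2(-3, 3) = -3
  n6 = sub(-3, 3) = -6
  n7 = max2(3, -6) = 3
  n11 = max2(3, 3) = 3

Second demand — change propagation:
  n1: newly demanded (no cache) — executes and yields -3.
  n2: re-runs because x4 3->0; x4 3->0; new result -3.
  n3: re-runs because x4 3->0; new result -3 (unchanged).
  n6: re-runs because n2 3->-3; new result 0.
  n7: re-runs because n2 3->-3; n6 -6->0; new result 0.
  n11: re-runs because n7 3->0; n2 3->-3; new result 0.

The important point: the flipped condition pulls in fresh nodes; n1 runs for the first time.

Run set: n1, n2, n3, n6, n7, n11 (6 run).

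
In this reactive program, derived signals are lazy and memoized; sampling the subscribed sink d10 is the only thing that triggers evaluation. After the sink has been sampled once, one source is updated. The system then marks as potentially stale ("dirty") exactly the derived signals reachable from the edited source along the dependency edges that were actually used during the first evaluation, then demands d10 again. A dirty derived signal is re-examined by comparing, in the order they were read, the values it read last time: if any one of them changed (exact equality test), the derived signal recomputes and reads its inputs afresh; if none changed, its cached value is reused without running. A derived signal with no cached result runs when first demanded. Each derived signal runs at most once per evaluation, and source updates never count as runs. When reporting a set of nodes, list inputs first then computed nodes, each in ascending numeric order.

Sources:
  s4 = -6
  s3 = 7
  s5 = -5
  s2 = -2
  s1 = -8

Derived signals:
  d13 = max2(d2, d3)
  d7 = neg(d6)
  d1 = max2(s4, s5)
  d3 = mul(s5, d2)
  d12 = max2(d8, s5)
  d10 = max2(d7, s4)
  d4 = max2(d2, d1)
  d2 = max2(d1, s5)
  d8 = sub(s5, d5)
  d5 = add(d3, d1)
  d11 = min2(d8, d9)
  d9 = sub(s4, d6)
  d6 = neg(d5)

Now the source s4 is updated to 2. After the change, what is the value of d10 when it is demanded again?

Demanding d10 again yields 2.

First demand of the output computes:
  d1 = max2(-6, -5) = -5
  d2 = max2(-5, -5) = -5
  d3 = mul(-5, -5) = 25
  d5 = add(25, -5) = 20
  d6 = neg(20) = -20
  d7 = neg(-20) = 20
  d10 = max2(20, -6) = 20

After the edit, cleaning proceeds:
  d1: a read changed (s4 -6->2) — executes, giving 2.
  d2: a read changed (d1 -5->2) — executes, giving 2.
  d3: a read changed (d2 -5->2) — executes, giving -10.
  d5: a read changed (d3 25->-10; d1 -5->2) — executes, giving -8.
  d6: a read changed (d5 20->-8) — executes, giving 8.
  d7: a read changed (d6 -20->8) — executes, giving -8.
  d10: a read changed (d7 20->-8; s4 -6->2) — executes, giving 2.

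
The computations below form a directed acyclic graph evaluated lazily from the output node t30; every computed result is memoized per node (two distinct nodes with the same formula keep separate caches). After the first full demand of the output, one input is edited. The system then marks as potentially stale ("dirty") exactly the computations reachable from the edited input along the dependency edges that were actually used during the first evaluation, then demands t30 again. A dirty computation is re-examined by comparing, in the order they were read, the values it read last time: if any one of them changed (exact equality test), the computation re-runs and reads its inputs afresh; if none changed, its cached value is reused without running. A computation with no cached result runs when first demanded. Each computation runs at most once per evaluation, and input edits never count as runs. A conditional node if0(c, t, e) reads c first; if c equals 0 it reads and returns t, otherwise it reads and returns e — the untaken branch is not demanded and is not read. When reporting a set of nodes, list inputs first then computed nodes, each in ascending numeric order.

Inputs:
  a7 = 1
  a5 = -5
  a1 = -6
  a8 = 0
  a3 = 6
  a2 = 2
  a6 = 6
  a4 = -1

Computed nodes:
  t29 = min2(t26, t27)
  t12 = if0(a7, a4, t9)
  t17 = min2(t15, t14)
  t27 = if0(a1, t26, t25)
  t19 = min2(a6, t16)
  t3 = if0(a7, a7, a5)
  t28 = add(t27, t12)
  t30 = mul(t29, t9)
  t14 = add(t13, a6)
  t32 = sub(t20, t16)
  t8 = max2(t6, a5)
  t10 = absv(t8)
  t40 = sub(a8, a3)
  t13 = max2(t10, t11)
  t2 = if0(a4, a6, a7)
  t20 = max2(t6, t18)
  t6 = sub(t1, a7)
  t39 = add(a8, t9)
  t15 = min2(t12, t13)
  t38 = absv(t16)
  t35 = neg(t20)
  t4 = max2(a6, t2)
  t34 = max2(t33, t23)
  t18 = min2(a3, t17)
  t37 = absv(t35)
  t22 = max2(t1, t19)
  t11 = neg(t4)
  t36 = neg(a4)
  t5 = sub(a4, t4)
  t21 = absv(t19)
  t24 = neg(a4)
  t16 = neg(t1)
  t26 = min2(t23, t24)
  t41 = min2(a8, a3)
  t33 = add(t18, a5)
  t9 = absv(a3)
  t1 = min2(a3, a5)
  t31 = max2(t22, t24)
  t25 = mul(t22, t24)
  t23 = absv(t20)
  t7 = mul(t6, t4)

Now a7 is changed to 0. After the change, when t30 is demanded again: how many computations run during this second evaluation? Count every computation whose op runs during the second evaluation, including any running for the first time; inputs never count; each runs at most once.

First demand of the output computes:
  t1 = min2(6, -5) = -5
  t2 = if0(a4=-1 -> else branch a7) = 1
  t4 = max2(6, 1) = 6
  t6 = sub(-5, 1) = -6
  t8 = max2(-6, -5) = -5
  t9 = absv(6) = 6
  t10 = absv(-5) = 5
  t11 = neg(6) = -6
  t12 = if0(a7=1 -> else branch t9) = 6
  t13 = max2(5, -6) = 5
  t14 = add(5, 6) = 11
  t15 = min2(6, 5) = 5
  t16 = neg(-5) = 5
  t17 = min2(5, 11) = 5
  t18 = min2(6, 5) = 5
  t19 = min2(6, 5) = 5
  t20 = max2(-6, 5) = 5
  t22 = max2(-5, 5) = 5
  t23 = absv(5) = 5
  t24 = neg(-1) = 1
  t25 = mul(5, 1) = 5
  t26 = min2(5, 1) = 1
  t27 = if0(a1=-6 -> else branch t25) = 5
  t29 = min2(1, 5) = 1
  t30 = mul(1, 6) = 6

After the edit, cleaning proceeds:
  t2: a read changed (a7 1->0) — executes, giving 0.
  t4: a read changed (t2 1->0) — executes, giving 6 — identical to its old value.
  t6: a read changed (a7 1->0) — executes, giving -5.
  t8: a read changed (t6 -6->-5) — executes, giving -5 — identical to its old value.
  t10: dirty, but its reads are unchanged (t8 unchanged); cached 5 stands.
  t11: dirty, but its reads are unchanged (t4 unchanged); cached -6 stands.
  t12: a read changed (a7 1->0) — executes, giving -1.
  t13: dirty, but its reads are unchanged (t10 unchanged, t11 unchanged); cached 5 stands.
  t14: dirty, but its reads are unchanged (t13 unchanged, a6 unchanged); cached 11 stands.
  t15: a read changed (t12 6->-1) — executes, giving -1.
  t17: a read changed (t15 5->-1) — executes, giving -1.
  t18: a read changed (t17 5->-1) — executes, giving -1.
  t20: a read changed (t6 -6->-5; t18 5->-1) — executes, giving -1.
  t23: a read changed (t20 5->-1) — executes, giving 1.
  t26: a read changed (t23 5->1) — executes, giving 1 — identical to its old value.
  t29: dirty, but its reads are unchanged (t26 unchanged, t27 unchanged); cached 1 stands.
  t30: dirty, but its reads are unchanged (t29 unchanged, t9 unchanged); cached 6 stands.

Note where the cutoff bites: t10 is checked, finds nothing changed, and keeps its cache.

11 computations run: t2, t4, t6, t8, t12, t15, t17, t18, t20, t23, t26.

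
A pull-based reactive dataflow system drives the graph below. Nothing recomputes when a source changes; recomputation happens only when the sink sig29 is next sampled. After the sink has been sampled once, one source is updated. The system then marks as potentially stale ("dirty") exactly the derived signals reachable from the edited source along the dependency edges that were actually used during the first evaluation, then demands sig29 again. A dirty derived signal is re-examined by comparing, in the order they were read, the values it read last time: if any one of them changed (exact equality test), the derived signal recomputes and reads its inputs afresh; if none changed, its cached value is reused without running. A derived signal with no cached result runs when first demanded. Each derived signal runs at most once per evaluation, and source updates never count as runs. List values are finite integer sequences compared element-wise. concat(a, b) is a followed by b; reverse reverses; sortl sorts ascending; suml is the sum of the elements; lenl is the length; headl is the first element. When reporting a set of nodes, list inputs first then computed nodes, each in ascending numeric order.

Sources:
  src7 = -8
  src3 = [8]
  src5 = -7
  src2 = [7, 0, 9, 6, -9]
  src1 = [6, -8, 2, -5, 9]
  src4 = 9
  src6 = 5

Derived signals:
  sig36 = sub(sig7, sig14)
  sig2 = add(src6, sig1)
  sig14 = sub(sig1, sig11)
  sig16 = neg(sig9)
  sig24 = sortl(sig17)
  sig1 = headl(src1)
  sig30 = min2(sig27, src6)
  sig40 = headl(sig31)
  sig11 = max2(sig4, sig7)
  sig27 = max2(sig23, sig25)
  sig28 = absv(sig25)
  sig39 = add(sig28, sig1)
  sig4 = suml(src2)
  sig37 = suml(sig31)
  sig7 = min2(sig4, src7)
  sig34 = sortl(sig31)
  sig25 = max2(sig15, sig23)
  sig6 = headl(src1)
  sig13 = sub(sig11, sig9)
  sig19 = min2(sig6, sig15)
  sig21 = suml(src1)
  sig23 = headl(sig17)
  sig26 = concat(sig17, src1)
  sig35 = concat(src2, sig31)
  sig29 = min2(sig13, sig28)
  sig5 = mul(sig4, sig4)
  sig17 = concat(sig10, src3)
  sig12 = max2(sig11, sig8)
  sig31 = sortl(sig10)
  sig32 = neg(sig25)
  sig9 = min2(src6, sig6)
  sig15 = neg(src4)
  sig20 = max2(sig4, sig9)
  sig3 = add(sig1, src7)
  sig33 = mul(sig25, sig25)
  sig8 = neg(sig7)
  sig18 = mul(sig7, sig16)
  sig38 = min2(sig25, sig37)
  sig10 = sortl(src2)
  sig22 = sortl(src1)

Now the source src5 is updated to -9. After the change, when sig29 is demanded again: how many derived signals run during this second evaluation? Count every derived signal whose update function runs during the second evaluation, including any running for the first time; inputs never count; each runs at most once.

First evaluation (everything demanded from the output):
  sig4 = suml([7, 0, 9, 6, -9]) = 13
  sig6 = headl([6, -8, 2, -5, 9]) = 6
  sig7 = min2(13, -8) = -8
  sig9 = min2(5, 6) = 5
  sig10 = sortl([7, 0, 9, 6, -9]) = [-9, 0, 6, 7, 9]
  sig11 = max2(13, -8) = 13
  sig13 = sub(13, 5) = 8
  sig15 = neg(9) = -9
  sig17 = concat([-9, 0, 6, 7, 9], [8]) = [-9, 0, 6, 7, 9, 8]
  sig23 = headl([-9, 0, 6, 7, 9, 8]) = -9
  sig25 = max2(-9, -9) = -9
  sig28 = absv(-9) = 9
  sig29 = min2(8, 9) = 8

Propagation after the edit:
  src5 feeds no computation that the output demands — nothing is marked dirty and nothing runs.

Key observation: src5 is never demanded by the output, so the edit triggers no recomputation at all.

Derived signals that run: none — 0 in total.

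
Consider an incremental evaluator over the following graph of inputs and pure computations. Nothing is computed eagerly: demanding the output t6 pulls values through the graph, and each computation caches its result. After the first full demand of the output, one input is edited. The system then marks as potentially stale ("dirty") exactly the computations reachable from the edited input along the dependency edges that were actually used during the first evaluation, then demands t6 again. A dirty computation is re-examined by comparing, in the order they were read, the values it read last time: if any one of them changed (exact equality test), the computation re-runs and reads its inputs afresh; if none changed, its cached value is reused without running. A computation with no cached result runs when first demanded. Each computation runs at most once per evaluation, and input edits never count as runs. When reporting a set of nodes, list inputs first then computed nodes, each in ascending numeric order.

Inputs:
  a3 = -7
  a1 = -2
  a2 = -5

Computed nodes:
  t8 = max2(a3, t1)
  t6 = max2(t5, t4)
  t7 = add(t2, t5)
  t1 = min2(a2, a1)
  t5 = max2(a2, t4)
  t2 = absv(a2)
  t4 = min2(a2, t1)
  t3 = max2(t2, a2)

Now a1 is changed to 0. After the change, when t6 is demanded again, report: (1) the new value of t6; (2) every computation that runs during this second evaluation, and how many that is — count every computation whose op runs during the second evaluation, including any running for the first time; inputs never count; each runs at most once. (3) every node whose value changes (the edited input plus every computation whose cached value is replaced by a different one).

Initial pass — values computed on the first demand:
  t1 = min2(-5, -2) = -5
  t4 = min2(-5, -5) = -5
  t5 = max2(-5, -5) = -5
  t6 = max2(-5, -5) = -5

Second demand — change propagation:
  t1: re-runs because a1 -2->0; new result -5 (unchanged).
  t4: re-examined; everything it read last time is the same (a2 unchanged, t1 unchanged) — cache -5 kept, no run.
  t5: re-examined; everything it read last time is the same (a2 unchanged, t4 unchanged) — cache -5 kept, no run.
  t6: re-examined; everything it read last time is the same (t5 unchanged, t4 unchanged) — cache -5 kept, no run.

The important point: t1 recomputes to an identical value, and the output ends up unchanged.

t6 now evaluates to -5.
Run set: t1 (1 run).
Changed values: a1.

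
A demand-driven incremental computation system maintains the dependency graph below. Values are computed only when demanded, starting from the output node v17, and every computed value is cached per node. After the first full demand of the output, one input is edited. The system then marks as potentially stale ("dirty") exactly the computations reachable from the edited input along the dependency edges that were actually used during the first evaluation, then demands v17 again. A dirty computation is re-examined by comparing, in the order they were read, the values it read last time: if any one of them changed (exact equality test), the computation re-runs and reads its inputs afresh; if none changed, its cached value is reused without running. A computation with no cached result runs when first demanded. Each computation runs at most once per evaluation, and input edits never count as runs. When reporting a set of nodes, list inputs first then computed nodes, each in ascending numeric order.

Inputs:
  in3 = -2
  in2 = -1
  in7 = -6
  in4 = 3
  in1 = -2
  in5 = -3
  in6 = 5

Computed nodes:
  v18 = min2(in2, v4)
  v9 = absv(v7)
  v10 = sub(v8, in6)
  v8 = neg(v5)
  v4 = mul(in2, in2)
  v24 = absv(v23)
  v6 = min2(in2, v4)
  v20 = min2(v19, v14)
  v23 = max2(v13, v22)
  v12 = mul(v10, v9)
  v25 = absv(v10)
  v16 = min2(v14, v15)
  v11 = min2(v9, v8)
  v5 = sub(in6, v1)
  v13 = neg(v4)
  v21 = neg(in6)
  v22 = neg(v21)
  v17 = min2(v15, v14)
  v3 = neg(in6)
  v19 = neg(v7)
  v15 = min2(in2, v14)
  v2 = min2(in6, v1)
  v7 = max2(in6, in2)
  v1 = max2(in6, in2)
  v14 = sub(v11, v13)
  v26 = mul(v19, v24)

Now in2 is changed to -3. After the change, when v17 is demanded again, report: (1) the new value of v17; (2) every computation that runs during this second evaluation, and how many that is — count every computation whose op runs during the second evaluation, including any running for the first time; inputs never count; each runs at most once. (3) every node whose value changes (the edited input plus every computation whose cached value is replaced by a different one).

New value of v17: -3.
Computations that run: v1, v4, v7, v13, v14, v15, v17 — 7 in total.
Values that change: in2, v4, v13, v14, v15, v17.
Key observation: the cutoff stops propagation at v5 — its inputs' values are unchanged, so it reuses its cache.

First evaluation (everything demanded from the output):
  v1 = max2(5, -1) = 5
  v4 = mul(-1, -1) = 1
  v5 = sub(5, 5) = 0
  v7 = max2(5, -1) = 5
  v8 = neg(0) = 0
  v9 = absv(5) = 5
  v11 = min2(5, 0) = 0
  v13 = neg(1) = -1
  v14 = sub(0, -1) = 1
  v15 = min2(-1, 1) = -1
  v17 = min2(-1, 1) = -1

Propagation after the edit:
  v1: runs — in2 -1->-3; result 5 (same value as before).
  v4: runs — in2 -1->-3; in2 -1->-3; result 9.
  v5: checked — values it read are unchanged (in6 unchanged, v1 unchanged); reused cached 0 without running.
  v7: runs — in2 -1->-3; result 5 (same value as before).
  v8: checked — values it read are unchanged (v5 unchanged); reused cached 0 without running.
  v9: checked — values it read are unchanged (v7 unchanged); reused cached 5 without running.
  v11: checked — values it read are unchanged (v9 unchanged, v8 unchanged); reused cached 0 without running.
  v13: runs — v4 1->9; result -9.
  v14: runs — v13 -1->-9; result 9.
  v15: runs — in2 -1->-3; v14 1->9; result -3.
  v17: runs — v15 -1->-3; v14 1->9; result -3.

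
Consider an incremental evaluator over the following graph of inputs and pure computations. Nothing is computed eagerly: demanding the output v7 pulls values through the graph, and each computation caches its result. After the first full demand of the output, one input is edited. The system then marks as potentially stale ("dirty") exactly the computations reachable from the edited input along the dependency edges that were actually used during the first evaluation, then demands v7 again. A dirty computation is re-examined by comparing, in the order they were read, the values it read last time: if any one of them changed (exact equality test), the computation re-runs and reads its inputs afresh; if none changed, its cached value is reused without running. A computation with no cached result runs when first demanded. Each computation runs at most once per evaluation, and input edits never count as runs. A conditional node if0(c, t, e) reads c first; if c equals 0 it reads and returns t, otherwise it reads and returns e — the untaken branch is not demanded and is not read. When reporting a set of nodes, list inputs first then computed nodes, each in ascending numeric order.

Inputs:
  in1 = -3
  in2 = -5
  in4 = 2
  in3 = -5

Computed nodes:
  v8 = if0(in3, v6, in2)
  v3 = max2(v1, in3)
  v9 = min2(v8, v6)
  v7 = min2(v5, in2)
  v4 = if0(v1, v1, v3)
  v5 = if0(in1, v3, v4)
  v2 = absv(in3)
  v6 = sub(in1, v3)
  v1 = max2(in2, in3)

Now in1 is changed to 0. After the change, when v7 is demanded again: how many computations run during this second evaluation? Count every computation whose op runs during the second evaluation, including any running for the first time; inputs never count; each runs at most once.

Initial pass — values computed on the first demand:
  v1 = max2(-5, -5) = -5
  v3 = max2(-5, -5) = -5
  v4 = if0(v1=-5 -> else branch v3) = -5
  v5 = if0(in1=-3 -> else branch v4) = -5
  v7 = min2(-5, -5) = -5

Second demand — change propagation:
  v5: re-runs because in1 -3->0; new result -5 (unchanged).
  v7: re-examined; everything it read last time is the same (v5 unchanged, in2 unchanged) — cache -5 kept, no run.

The important point: v5 recomputes to an identical value, and the output ends up unchanged.

Run set: v5 (1 run).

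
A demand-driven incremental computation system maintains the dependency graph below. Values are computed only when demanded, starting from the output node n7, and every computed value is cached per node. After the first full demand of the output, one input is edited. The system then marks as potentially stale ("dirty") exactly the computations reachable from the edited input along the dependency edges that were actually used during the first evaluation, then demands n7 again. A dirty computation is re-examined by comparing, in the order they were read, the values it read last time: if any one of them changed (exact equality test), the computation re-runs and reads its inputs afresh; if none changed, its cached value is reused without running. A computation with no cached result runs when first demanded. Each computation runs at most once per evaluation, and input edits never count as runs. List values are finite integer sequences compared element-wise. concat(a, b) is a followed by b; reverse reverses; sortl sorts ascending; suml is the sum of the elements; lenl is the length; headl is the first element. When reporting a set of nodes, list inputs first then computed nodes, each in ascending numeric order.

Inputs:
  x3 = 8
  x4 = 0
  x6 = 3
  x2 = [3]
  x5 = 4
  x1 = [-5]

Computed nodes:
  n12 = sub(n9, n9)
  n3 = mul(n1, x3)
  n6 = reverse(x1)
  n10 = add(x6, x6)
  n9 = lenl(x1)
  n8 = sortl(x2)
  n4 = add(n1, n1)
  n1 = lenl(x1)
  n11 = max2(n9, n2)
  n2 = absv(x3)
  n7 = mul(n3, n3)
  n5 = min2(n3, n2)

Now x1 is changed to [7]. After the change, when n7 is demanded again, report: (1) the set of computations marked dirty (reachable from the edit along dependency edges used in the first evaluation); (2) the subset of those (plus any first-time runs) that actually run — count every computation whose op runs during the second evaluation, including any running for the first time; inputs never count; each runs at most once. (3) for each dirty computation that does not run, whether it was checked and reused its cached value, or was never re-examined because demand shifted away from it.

First evaluation (everything demanded from the output):
  n1 = lenl([-5]) = 1
  n3 = mul(1, 8) = 8
  n7 = mul(8, 8) = 64

Propagation after the edit:
  n1: runs — x1 [-5]->[7]; result 1 (same value as before).
  n3: checked — values it read are unchanged (n1 unchanged, x3 unchanged); reused cached 8 without running.
  n7: checked — values it read are unchanged (n3 unchanged, n3 unchanged); reused cached 64 without running.

Key observation: the change is absorbed at n1 — it re-runs but produces the same value, and the output's value is unchanged.

Marked dirty: n1, n3, n7.
Computations that run: n1 — 1 in total.
Checked but reused from cache: n3, n7.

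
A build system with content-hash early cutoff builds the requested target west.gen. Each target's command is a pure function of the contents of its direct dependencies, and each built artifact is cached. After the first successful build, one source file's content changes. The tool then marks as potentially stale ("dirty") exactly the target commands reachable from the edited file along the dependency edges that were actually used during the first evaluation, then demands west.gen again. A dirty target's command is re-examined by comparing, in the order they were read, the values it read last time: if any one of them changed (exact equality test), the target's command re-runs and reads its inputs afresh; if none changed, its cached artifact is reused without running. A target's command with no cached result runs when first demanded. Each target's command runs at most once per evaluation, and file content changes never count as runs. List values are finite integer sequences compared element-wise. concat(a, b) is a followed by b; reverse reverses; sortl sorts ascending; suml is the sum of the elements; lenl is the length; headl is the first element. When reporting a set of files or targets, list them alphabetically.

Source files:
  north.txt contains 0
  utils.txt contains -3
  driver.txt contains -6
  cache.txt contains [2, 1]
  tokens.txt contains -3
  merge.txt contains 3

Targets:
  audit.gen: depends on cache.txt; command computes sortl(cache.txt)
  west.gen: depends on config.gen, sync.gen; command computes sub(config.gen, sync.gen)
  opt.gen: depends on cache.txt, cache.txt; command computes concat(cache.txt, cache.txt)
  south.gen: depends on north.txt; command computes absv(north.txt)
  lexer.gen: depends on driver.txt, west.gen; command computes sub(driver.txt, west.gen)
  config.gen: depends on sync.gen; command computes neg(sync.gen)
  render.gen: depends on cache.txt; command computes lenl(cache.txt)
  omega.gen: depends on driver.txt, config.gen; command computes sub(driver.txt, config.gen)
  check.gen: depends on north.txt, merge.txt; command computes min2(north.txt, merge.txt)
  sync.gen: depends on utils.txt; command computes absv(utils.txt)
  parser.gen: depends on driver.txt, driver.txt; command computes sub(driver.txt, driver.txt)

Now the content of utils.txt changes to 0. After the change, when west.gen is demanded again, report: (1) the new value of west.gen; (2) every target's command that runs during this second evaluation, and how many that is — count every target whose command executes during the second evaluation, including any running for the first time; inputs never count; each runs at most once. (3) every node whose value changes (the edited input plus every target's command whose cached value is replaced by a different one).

New value of west.gen: 0.
Target commands that run: config.gen, sync.gen, west.gen — 3 in total.
Values that change: config.gen, sync.gen, utils.txt, west.gen.

First evaluation (everything demanded from the output):
  sync.gen = absv(-3) = 3
  config.gen = neg(3) = -3
  west.gen = sub(-3, 3) = -6

Propagation after the edit:
  sync.gen: runs — utils.txt -3->0; result 0.
  config.gen: runs — sync.gen 3->0; result 0.
  west.gen: runs — config.gen -3->0; sync.gen 3->0; result 0.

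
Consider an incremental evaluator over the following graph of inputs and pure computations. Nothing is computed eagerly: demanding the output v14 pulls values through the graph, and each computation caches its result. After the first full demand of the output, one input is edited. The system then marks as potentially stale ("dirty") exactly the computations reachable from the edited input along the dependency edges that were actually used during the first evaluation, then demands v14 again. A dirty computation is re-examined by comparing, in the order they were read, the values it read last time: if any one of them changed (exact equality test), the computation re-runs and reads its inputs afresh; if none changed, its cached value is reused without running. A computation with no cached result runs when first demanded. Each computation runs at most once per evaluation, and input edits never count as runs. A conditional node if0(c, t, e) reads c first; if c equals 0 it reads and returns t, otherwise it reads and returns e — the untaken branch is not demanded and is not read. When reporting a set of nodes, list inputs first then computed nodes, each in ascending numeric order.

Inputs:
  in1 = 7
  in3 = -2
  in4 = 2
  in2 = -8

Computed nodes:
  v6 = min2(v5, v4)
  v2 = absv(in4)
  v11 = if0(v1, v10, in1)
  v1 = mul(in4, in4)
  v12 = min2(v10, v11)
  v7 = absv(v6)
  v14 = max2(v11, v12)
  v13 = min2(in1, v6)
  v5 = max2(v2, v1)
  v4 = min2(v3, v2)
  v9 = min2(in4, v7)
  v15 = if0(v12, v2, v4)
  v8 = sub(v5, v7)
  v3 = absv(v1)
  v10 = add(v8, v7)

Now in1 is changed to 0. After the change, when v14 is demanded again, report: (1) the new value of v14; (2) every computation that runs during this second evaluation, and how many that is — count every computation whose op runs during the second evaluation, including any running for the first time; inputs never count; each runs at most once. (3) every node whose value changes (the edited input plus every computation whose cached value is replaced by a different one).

v14 now evaluates to 0.
Run set: v11, v12, v14 (3 run).
Changed values: in1, v11, v12, v14.

Initial pass — values computed on the first demand:
  v1 = mul(2, 2) = 4
  v2 = absv(2) = 2
  v3 = absv(4) = 4
  v4 = min2(4, 2) = 2
  v5 = max2(2, 4) = 4
  v6 = min2(4, 2) = 2
  v7 = absv(2) = 2
  v8 = sub(4, 2) = 2
  v10 = add(2, 2) = 4
  v11 = if0(v1=4 -> else branch in1) = 7
  v12 = min2(4, 7) = 4
  v14 = max2(7, 4) = 7

Second demand — change propagation:
  v11: re-runs because in1 7->0; new result 0.
  v12: re-runs because v11 7->0; new result 0.
  v14: re-runs because v11 7->0; v12 4->0; new result 0.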